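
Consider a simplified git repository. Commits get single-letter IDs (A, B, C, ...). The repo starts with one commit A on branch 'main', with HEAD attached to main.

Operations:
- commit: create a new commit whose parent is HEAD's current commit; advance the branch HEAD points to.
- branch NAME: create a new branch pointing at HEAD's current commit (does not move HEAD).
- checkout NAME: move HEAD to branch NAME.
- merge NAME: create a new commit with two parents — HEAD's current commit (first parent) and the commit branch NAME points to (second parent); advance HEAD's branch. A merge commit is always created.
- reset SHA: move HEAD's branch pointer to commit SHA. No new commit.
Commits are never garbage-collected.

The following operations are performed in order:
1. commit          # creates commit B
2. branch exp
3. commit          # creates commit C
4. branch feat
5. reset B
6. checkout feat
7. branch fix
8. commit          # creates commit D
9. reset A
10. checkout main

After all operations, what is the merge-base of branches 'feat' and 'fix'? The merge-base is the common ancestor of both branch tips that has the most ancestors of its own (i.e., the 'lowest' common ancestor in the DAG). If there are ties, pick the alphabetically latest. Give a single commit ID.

After op 1 (commit): HEAD=main@B [main=B]
After op 2 (branch): HEAD=main@B [exp=B main=B]
After op 3 (commit): HEAD=main@C [exp=B main=C]
After op 4 (branch): HEAD=main@C [exp=B feat=C main=C]
After op 5 (reset): HEAD=main@B [exp=B feat=C main=B]
After op 6 (checkout): HEAD=feat@C [exp=B feat=C main=B]
After op 7 (branch): HEAD=feat@C [exp=B feat=C fix=C main=B]
After op 8 (commit): HEAD=feat@D [exp=B feat=D fix=C main=B]
After op 9 (reset): HEAD=feat@A [exp=B feat=A fix=C main=B]
After op 10 (checkout): HEAD=main@B [exp=B feat=A fix=C main=B]
ancestors(feat=A): ['A']
ancestors(fix=C): ['A', 'B', 'C']
common: ['A']

Answer: A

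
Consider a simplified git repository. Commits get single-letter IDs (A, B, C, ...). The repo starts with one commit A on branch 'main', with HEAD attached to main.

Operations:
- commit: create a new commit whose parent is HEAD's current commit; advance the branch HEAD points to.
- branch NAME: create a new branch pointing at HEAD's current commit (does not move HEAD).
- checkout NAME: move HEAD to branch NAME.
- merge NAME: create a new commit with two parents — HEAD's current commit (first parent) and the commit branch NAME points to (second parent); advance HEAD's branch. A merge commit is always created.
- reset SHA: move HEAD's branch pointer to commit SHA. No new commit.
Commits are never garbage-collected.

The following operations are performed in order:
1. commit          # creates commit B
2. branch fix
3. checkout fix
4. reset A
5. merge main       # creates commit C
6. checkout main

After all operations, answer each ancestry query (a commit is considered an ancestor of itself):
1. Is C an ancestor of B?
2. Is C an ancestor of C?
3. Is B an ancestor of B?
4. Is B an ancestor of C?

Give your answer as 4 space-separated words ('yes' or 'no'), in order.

After op 1 (commit): HEAD=main@B [main=B]
After op 2 (branch): HEAD=main@B [fix=B main=B]
After op 3 (checkout): HEAD=fix@B [fix=B main=B]
After op 4 (reset): HEAD=fix@A [fix=A main=B]
After op 5 (merge): HEAD=fix@C [fix=C main=B]
After op 6 (checkout): HEAD=main@B [fix=C main=B]
ancestors(B) = {A,B}; C in? no
ancestors(C) = {A,B,C}; C in? yes
ancestors(B) = {A,B}; B in? yes
ancestors(C) = {A,B,C}; B in? yes

Answer: no yes yes yes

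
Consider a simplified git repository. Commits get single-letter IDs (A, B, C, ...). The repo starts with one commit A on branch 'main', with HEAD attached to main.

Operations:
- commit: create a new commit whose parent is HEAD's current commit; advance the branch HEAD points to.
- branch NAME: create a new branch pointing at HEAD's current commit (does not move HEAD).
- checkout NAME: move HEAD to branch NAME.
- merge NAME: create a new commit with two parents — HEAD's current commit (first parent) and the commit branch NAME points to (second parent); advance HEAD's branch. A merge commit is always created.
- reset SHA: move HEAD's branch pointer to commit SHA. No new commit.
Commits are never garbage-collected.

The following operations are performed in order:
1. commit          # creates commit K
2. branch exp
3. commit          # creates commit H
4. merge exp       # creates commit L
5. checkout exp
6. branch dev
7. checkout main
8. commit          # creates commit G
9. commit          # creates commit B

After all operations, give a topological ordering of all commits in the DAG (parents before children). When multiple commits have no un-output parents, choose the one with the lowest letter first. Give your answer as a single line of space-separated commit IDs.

Answer: A K H L G B

Derivation:
After op 1 (commit): HEAD=main@K [main=K]
After op 2 (branch): HEAD=main@K [exp=K main=K]
After op 3 (commit): HEAD=main@H [exp=K main=H]
After op 4 (merge): HEAD=main@L [exp=K main=L]
After op 5 (checkout): HEAD=exp@K [exp=K main=L]
After op 6 (branch): HEAD=exp@K [dev=K exp=K main=L]
After op 7 (checkout): HEAD=main@L [dev=K exp=K main=L]
After op 8 (commit): HEAD=main@G [dev=K exp=K main=G]
After op 9 (commit): HEAD=main@B [dev=K exp=K main=B]
commit A: parents=[]
commit B: parents=['G']
commit G: parents=['L']
commit H: parents=['K']
commit K: parents=['A']
commit L: parents=['H', 'K']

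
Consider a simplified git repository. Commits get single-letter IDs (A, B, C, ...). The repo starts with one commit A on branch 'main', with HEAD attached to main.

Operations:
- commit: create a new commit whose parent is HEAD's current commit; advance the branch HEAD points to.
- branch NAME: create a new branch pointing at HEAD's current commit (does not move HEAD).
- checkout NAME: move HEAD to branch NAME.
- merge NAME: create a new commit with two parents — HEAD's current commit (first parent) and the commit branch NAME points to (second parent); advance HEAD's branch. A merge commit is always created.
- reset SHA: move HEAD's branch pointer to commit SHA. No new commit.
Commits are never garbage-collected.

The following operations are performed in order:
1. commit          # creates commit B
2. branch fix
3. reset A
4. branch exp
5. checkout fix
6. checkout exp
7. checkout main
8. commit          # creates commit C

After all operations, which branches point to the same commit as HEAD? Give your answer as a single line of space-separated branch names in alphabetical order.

After op 1 (commit): HEAD=main@B [main=B]
After op 2 (branch): HEAD=main@B [fix=B main=B]
After op 3 (reset): HEAD=main@A [fix=B main=A]
After op 4 (branch): HEAD=main@A [exp=A fix=B main=A]
After op 5 (checkout): HEAD=fix@B [exp=A fix=B main=A]
After op 6 (checkout): HEAD=exp@A [exp=A fix=B main=A]
After op 7 (checkout): HEAD=main@A [exp=A fix=B main=A]
After op 8 (commit): HEAD=main@C [exp=A fix=B main=C]

Answer: main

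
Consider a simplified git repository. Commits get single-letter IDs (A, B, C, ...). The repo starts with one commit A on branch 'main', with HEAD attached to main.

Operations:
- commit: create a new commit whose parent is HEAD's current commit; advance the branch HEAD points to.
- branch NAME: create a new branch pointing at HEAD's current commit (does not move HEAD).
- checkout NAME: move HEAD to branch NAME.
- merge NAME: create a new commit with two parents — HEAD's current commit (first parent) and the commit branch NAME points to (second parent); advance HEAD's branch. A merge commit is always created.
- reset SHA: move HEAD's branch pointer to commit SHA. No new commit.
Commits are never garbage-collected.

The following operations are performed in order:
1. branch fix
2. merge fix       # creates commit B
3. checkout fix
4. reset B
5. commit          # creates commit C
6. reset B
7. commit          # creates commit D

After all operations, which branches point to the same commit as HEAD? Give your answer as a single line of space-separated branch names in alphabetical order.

Answer: fix

Derivation:
After op 1 (branch): HEAD=main@A [fix=A main=A]
After op 2 (merge): HEAD=main@B [fix=A main=B]
After op 3 (checkout): HEAD=fix@A [fix=A main=B]
After op 4 (reset): HEAD=fix@B [fix=B main=B]
After op 5 (commit): HEAD=fix@C [fix=C main=B]
After op 6 (reset): HEAD=fix@B [fix=B main=B]
After op 7 (commit): HEAD=fix@D [fix=D main=B]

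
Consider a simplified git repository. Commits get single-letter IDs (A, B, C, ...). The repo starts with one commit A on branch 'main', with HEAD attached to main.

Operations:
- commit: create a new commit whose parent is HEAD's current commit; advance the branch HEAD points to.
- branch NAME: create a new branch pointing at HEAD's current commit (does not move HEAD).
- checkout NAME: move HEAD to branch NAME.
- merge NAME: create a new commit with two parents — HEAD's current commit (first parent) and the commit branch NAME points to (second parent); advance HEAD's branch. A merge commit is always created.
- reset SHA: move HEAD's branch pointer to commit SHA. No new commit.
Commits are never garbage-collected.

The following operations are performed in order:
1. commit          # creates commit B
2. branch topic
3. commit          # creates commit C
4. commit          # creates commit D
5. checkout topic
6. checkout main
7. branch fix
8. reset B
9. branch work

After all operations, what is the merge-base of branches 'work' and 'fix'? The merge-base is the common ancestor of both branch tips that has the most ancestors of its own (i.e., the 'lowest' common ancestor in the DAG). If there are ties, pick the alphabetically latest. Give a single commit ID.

After op 1 (commit): HEAD=main@B [main=B]
After op 2 (branch): HEAD=main@B [main=B topic=B]
After op 3 (commit): HEAD=main@C [main=C topic=B]
After op 4 (commit): HEAD=main@D [main=D topic=B]
After op 5 (checkout): HEAD=topic@B [main=D topic=B]
After op 6 (checkout): HEAD=main@D [main=D topic=B]
After op 7 (branch): HEAD=main@D [fix=D main=D topic=B]
After op 8 (reset): HEAD=main@B [fix=D main=B topic=B]
After op 9 (branch): HEAD=main@B [fix=D main=B topic=B work=B]
ancestors(work=B): ['A', 'B']
ancestors(fix=D): ['A', 'B', 'C', 'D']
common: ['A', 'B']

Answer: B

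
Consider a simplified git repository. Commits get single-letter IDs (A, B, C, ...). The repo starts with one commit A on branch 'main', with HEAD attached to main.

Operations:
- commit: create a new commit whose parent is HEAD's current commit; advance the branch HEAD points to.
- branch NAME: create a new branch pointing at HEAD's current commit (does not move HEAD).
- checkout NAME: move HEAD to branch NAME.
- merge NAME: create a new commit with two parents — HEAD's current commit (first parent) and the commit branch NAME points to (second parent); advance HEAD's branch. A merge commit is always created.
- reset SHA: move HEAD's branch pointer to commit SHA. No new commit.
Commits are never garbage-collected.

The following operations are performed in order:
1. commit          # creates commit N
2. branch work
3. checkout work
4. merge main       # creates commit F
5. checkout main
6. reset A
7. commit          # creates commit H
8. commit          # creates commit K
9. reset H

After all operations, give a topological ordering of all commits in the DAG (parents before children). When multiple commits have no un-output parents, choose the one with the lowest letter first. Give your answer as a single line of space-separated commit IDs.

Answer: A H K N F

Derivation:
After op 1 (commit): HEAD=main@N [main=N]
After op 2 (branch): HEAD=main@N [main=N work=N]
After op 3 (checkout): HEAD=work@N [main=N work=N]
After op 4 (merge): HEAD=work@F [main=N work=F]
After op 5 (checkout): HEAD=main@N [main=N work=F]
After op 6 (reset): HEAD=main@A [main=A work=F]
After op 7 (commit): HEAD=main@H [main=H work=F]
After op 8 (commit): HEAD=main@K [main=K work=F]
After op 9 (reset): HEAD=main@H [main=H work=F]
commit A: parents=[]
commit F: parents=['N', 'N']
commit H: parents=['A']
commit K: parents=['H']
commit N: parents=['A']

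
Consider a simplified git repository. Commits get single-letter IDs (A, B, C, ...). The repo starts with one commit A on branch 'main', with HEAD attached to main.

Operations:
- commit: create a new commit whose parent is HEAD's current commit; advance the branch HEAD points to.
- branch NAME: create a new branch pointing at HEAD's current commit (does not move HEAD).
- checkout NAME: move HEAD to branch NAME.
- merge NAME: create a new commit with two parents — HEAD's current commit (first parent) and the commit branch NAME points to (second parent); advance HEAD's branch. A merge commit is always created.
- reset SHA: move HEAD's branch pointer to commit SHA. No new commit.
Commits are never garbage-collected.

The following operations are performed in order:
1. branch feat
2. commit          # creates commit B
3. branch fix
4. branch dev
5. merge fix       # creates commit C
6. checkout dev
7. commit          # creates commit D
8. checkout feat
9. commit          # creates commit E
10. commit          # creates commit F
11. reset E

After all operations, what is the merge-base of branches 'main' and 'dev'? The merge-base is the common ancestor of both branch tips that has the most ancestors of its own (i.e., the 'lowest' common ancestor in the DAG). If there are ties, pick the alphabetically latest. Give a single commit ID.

After op 1 (branch): HEAD=main@A [feat=A main=A]
After op 2 (commit): HEAD=main@B [feat=A main=B]
After op 3 (branch): HEAD=main@B [feat=A fix=B main=B]
After op 4 (branch): HEAD=main@B [dev=B feat=A fix=B main=B]
After op 5 (merge): HEAD=main@C [dev=B feat=A fix=B main=C]
After op 6 (checkout): HEAD=dev@B [dev=B feat=A fix=B main=C]
After op 7 (commit): HEAD=dev@D [dev=D feat=A fix=B main=C]
After op 8 (checkout): HEAD=feat@A [dev=D feat=A fix=B main=C]
After op 9 (commit): HEAD=feat@E [dev=D feat=E fix=B main=C]
After op 10 (commit): HEAD=feat@F [dev=D feat=F fix=B main=C]
After op 11 (reset): HEAD=feat@E [dev=D feat=E fix=B main=C]
ancestors(main=C): ['A', 'B', 'C']
ancestors(dev=D): ['A', 'B', 'D']
common: ['A', 'B']

Answer: B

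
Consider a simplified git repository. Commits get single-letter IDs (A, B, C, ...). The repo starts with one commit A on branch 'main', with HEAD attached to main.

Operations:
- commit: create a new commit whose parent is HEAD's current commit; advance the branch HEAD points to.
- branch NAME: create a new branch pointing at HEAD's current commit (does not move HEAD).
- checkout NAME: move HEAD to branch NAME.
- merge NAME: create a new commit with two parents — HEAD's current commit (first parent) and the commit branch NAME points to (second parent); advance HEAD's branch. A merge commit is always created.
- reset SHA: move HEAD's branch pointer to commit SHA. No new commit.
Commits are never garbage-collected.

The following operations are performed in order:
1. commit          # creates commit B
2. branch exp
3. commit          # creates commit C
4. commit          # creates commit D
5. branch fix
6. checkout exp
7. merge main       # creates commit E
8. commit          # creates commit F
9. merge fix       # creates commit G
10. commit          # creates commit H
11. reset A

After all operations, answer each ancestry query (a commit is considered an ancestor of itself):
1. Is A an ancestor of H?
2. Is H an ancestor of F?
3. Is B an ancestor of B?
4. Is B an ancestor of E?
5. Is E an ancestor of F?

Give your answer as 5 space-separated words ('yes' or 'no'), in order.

Answer: yes no yes yes yes

Derivation:
After op 1 (commit): HEAD=main@B [main=B]
After op 2 (branch): HEAD=main@B [exp=B main=B]
After op 3 (commit): HEAD=main@C [exp=B main=C]
After op 4 (commit): HEAD=main@D [exp=B main=D]
After op 5 (branch): HEAD=main@D [exp=B fix=D main=D]
After op 6 (checkout): HEAD=exp@B [exp=B fix=D main=D]
After op 7 (merge): HEAD=exp@E [exp=E fix=D main=D]
After op 8 (commit): HEAD=exp@F [exp=F fix=D main=D]
After op 9 (merge): HEAD=exp@G [exp=G fix=D main=D]
After op 10 (commit): HEAD=exp@H [exp=H fix=D main=D]
After op 11 (reset): HEAD=exp@A [exp=A fix=D main=D]
ancestors(H) = {A,B,C,D,E,F,G,H}; A in? yes
ancestors(F) = {A,B,C,D,E,F}; H in? no
ancestors(B) = {A,B}; B in? yes
ancestors(E) = {A,B,C,D,E}; B in? yes
ancestors(F) = {A,B,C,D,E,F}; E in? yes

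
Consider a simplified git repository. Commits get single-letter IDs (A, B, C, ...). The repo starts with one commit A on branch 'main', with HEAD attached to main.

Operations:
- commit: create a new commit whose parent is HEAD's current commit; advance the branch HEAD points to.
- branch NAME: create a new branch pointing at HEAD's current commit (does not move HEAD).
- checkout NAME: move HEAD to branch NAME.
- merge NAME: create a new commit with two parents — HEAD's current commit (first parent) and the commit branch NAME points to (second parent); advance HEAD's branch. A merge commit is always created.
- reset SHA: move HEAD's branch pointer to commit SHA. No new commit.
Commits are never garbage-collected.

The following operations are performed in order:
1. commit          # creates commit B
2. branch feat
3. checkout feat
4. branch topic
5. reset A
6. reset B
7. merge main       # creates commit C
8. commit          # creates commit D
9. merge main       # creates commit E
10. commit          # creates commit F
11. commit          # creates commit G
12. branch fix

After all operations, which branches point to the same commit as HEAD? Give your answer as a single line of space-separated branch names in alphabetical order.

After op 1 (commit): HEAD=main@B [main=B]
After op 2 (branch): HEAD=main@B [feat=B main=B]
After op 3 (checkout): HEAD=feat@B [feat=B main=B]
After op 4 (branch): HEAD=feat@B [feat=B main=B topic=B]
After op 5 (reset): HEAD=feat@A [feat=A main=B topic=B]
After op 6 (reset): HEAD=feat@B [feat=B main=B topic=B]
After op 7 (merge): HEAD=feat@C [feat=C main=B topic=B]
After op 8 (commit): HEAD=feat@D [feat=D main=B topic=B]
After op 9 (merge): HEAD=feat@E [feat=E main=B topic=B]
After op 10 (commit): HEAD=feat@F [feat=F main=B topic=B]
After op 11 (commit): HEAD=feat@G [feat=G main=B topic=B]
After op 12 (branch): HEAD=feat@G [feat=G fix=G main=B topic=B]

Answer: feat fix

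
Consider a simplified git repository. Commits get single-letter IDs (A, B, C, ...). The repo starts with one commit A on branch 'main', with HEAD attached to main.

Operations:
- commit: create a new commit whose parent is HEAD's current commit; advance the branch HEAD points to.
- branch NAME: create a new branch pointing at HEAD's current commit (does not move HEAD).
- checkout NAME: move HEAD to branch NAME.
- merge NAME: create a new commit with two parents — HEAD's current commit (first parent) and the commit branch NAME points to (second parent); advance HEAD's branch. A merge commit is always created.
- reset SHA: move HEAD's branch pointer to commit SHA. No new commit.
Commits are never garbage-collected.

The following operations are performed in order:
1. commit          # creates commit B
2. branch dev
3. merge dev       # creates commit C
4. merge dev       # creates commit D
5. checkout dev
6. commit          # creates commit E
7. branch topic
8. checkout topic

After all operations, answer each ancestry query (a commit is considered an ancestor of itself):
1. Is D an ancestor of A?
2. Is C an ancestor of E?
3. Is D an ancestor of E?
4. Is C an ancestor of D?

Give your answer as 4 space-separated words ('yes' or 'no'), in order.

Answer: no no no yes

Derivation:
After op 1 (commit): HEAD=main@B [main=B]
After op 2 (branch): HEAD=main@B [dev=B main=B]
After op 3 (merge): HEAD=main@C [dev=B main=C]
After op 4 (merge): HEAD=main@D [dev=B main=D]
After op 5 (checkout): HEAD=dev@B [dev=B main=D]
After op 6 (commit): HEAD=dev@E [dev=E main=D]
After op 7 (branch): HEAD=dev@E [dev=E main=D topic=E]
After op 8 (checkout): HEAD=topic@E [dev=E main=D topic=E]
ancestors(A) = {A}; D in? no
ancestors(E) = {A,B,E}; C in? no
ancestors(E) = {A,B,E}; D in? no
ancestors(D) = {A,B,C,D}; C in? yes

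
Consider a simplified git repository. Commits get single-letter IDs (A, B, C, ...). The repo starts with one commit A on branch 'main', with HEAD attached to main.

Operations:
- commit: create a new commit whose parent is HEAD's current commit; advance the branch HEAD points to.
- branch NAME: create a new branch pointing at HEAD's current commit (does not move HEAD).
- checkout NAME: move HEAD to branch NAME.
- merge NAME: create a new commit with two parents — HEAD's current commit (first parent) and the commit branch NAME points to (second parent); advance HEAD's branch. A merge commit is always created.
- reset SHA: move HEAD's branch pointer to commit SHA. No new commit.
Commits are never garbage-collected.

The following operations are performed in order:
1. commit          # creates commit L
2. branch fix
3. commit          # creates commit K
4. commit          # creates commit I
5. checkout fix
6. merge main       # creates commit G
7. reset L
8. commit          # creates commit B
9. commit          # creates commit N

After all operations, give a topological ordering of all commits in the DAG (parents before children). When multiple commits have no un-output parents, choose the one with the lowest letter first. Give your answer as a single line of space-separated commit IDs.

Answer: A L B K I G N

Derivation:
After op 1 (commit): HEAD=main@L [main=L]
After op 2 (branch): HEAD=main@L [fix=L main=L]
After op 3 (commit): HEAD=main@K [fix=L main=K]
After op 4 (commit): HEAD=main@I [fix=L main=I]
After op 5 (checkout): HEAD=fix@L [fix=L main=I]
After op 6 (merge): HEAD=fix@G [fix=G main=I]
After op 7 (reset): HEAD=fix@L [fix=L main=I]
After op 8 (commit): HEAD=fix@B [fix=B main=I]
After op 9 (commit): HEAD=fix@N [fix=N main=I]
commit A: parents=[]
commit B: parents=['L']
commit G: parents=['L', 'I']
commit I: parents=['K']
commit K: parents=['L']
commit L: parents=['A']
commit N: parents=['B']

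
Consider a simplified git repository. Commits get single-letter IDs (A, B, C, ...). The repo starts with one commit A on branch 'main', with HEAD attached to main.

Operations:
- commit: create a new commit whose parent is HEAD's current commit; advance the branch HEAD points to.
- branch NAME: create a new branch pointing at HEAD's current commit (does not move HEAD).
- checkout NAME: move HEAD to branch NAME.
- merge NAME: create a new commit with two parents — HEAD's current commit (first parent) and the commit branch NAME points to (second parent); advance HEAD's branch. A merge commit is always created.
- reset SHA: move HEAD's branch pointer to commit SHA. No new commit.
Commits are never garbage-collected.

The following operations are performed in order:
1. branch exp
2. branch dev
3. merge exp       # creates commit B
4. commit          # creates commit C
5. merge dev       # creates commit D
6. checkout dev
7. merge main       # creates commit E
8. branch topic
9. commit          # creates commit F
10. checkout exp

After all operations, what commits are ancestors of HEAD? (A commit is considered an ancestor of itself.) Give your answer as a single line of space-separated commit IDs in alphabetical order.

Answer: A

Derivation:
After op 1 (branch): HEAD=main@A [exp=A main=A]
After op 2 (branch): HEAD=main@A [dev=A exp=A main=A]
After op 3 (merge): HEAD=main@B [dev=A exp=A main=B]
After op 4 (commit): HEAD=main@C [dev=A exp=A main=C]
After op 5 (merge): HEAD=main@D [dev=A exp=A main=D]
After op 6 (checkout): HEAD=dev@A [dev=A exp=A main=D]
After op 7 (merge): HEAD=dev@E [dev=E exp=A main=D]
After op 8 (branch): HEAD=dev@E [dev=E exp=A main=D topic=E]
After op 9 (commit): HEAD=dev@F [dev=F exp=A main=D topic=E]
After op 10 (checkout): HEAD=exp@A [dev=F exp=A main=D topic=E]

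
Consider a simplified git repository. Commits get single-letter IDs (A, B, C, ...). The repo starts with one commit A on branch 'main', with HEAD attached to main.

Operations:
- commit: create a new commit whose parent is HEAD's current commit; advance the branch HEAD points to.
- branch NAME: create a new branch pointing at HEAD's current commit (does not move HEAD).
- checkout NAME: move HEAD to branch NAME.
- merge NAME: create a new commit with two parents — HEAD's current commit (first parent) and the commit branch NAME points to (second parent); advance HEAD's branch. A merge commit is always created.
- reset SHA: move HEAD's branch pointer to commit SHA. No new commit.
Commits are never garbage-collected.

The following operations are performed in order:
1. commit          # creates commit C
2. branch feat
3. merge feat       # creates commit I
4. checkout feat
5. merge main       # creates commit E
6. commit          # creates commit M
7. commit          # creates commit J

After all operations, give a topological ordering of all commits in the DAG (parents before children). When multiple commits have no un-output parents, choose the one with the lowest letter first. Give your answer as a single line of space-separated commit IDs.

Answer: A C I E M J

Derivation:
After op 1 (commit): HEAD=main@C [main=C]
After op 2 (branch): HEAD=main@C [feat=C main=C]
After op 3 (merge): HEAD=main@I [feat=C main=I]
After op 4 (checkout): HEAD=feat@C [feat=C main=I]
After op 5 (merge): HEAD=feat@E [feat=E main=I]
After op 6 (commit): HEAD=feat@M [feat=M main=I]
After op 7 (commit): HEAD=feat@J [feat=J main=I]
commit A: parents=[]
commit C: parents=['A']
commit E: parents=['C', 'I']
commit I: parents=['C', 'C']
commit J: parents=['M']
commit M: parents=['E']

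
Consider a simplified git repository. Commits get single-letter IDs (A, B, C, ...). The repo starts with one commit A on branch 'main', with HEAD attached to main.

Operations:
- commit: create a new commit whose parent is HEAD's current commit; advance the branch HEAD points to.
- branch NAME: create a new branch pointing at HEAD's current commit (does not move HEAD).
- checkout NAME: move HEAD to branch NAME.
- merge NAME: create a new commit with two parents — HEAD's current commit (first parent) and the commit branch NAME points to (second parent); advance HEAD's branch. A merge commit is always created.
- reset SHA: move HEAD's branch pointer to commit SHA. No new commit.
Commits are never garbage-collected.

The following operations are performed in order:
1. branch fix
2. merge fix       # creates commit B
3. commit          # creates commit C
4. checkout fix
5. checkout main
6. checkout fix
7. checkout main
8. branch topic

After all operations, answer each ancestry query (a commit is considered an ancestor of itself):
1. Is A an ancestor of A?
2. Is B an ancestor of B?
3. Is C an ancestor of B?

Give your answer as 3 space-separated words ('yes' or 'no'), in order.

After op 1 (branch): HEAD=main@A [fix=A main=A]
After op 2 (merge): HEAD=main@B [fix=A main=B]
After op 3 (commit): HEAD=main@C [fix=A main=C]
After op 4 (checkout): HEAD=fix@A [fix=A main=C]
After op 5 (checkout): HEAD=main@C [fix=A main=C]
After op 6 (checkout): HEAD=fix@A [fix=A main=C]
After op 7 (checkout): HEAD=main@C [fix=A main=C]
After op 8 (branch): HEAD=main@C [fix=A main=C topic=C]
ancestors(A) = {A}; A in? yes
ancestors(B) = {A,B}; B in? yes
ancestors(B) = {A,B}; C in? no

Answer: yes yes no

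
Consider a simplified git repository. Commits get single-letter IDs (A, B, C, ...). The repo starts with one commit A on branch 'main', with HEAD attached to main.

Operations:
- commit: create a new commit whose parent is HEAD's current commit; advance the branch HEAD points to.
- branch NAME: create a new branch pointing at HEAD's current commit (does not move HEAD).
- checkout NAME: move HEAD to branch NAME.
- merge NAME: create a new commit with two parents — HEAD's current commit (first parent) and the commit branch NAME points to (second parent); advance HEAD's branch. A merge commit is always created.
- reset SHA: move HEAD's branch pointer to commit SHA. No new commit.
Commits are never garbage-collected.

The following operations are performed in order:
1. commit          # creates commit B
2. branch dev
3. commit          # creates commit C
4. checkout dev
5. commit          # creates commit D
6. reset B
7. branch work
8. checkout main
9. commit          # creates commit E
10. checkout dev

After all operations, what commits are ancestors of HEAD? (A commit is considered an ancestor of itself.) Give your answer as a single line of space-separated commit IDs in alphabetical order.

Answer: A B

Derivation:
After op 1 (commit): HEAD=main@B [main=B]
After op 2 (branch): HEAD=main@B [dev=B main=B]
After op 3 (commit): HEAD=main@C [dev=B main=C]
After op 4 (checkout): HEAD=dev@B [dev=B main=C]
After op 5 (commit): HEAD=dev@D [dev=D main=C]
After op 6 (reset): HEAD=dev@B [dev=B main=C]
After op 7 (branch): HEAD=dev@B [dev=B main=C work=B]
After op 8 (checkout): HEAD=main@C [dev=B main=C work=B]
After op 9 (commit): HEAD=main@E [dev=B main=E work=B]
After op 10 (checkout): HEAD=dev@B [dev=B main=E work=B]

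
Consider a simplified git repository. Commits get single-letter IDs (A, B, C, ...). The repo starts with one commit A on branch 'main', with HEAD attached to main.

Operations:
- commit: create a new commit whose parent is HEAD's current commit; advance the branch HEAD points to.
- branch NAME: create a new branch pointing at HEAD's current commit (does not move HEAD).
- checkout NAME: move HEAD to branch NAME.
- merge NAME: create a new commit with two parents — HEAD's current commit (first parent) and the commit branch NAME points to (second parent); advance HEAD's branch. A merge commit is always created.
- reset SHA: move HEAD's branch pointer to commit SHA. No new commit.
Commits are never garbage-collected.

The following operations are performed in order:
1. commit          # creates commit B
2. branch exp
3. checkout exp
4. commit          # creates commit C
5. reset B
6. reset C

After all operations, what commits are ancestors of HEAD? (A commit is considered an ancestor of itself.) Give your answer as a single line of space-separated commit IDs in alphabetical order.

Answer: A B C

Derivation:
After op 1 (commit): HEAD=main@B [main=B]
After op 2 (branch): HEAD=main@B [exp=B main=B]
After op 3 (checkout): HEAD=exp@B [exp=B main=B]
After op 4 (commit): HEAD=exp@C [exp=C main=B]
After op 5 (reset): HEAD=exp@B [exp=B main=B]
After op 6 (reset): HEAD=exp@C [exp=C main=B]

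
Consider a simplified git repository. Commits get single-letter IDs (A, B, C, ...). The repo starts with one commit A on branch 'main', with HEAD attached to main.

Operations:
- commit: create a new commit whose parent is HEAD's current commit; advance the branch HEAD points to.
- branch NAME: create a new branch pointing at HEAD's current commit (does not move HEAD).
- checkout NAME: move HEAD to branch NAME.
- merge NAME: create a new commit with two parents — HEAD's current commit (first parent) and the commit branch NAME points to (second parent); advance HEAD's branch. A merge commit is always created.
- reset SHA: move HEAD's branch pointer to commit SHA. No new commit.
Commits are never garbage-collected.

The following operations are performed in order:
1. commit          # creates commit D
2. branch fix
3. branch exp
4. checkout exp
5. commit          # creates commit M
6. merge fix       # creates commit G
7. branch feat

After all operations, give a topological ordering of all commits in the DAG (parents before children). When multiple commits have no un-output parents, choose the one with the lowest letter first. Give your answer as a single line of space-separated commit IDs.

After op 1 (commit): HEAD=main@D [main=D]
After op 2 (branch): HEAD=main@D [fix=D main=D]
After op 3 (branch): HEAD=main@D [exp=D fix=D main=D]
After op 4 (checkout): HEAD=exp@D [exp=D fix=D main=D]
After op 5 (commit): HEAD=exp@M [exp=M fix=D main=D]
After op 6 (merge): HEAD=exp@G [exp=G fix=D main=D]
After op 7 (branch): HEAD=exp@G [exp=G feat=G fix=D main=D]
commit A: parents=[]
commit D: parents=['A']
commit G: parents=['M', 'D']
commit M: parents=['D']

Answer: A D M G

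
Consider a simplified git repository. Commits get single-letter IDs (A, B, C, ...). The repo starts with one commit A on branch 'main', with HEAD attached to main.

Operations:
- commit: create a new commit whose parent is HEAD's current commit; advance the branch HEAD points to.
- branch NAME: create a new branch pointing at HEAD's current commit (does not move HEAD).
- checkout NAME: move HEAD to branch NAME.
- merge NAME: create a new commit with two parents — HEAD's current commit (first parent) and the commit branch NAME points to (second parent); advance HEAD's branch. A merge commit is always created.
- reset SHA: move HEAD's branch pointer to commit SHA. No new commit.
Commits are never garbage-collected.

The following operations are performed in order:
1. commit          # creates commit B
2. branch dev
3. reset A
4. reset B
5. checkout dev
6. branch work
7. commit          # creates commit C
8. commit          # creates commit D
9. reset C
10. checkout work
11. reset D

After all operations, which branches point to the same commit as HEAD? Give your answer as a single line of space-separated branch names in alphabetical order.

After op 1 (commit): HEAD=main@B [main=B]
After op 2 (branch): HEAD=main@B [dev=B main=B]
After op 3 (reset): HEAD=main@A [dev=B main=A]
After op 4 (reset): HEAD=main@B [dev=B main=B]
After op 5 (checkout): HEAD=dev@B [dev=B main=B]
After op 6 (branch): HEAD=dev@B [dev=B main=B work=B]
After op 7 (commit): HEAD=dev@C [dev=C main=B work=B]
After op 8 (commit): HEAD=dev@D [dev=D main=B work=B]
After op 9 (reset): HEAD=dev@C [dev=C main=B work=B]
After op 10 (checkout): HEAD=work@B [dev=C main=B work=B]
After op 11 (reset): HEAD=work@D [dev=C main=B work=D]

Answer: work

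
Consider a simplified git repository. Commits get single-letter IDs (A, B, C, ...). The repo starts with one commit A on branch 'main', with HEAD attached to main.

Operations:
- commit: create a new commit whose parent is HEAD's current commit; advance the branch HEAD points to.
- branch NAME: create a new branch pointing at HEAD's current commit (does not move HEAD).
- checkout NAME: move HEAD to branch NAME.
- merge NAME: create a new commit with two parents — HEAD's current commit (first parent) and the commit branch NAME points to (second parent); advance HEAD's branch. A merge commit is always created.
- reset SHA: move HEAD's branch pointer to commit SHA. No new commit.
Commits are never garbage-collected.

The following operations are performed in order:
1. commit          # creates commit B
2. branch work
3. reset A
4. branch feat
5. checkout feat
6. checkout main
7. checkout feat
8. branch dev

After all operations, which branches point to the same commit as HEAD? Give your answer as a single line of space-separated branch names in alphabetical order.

After op 1 (commit): HEAD=main@B [main=B]
After op 2 (branch): HEAD=main@B [main=B work=B]
After op 3 (reset): HEAD=main@A [main=A work=B]
After op 4 (branch): HEAD=main@A [feat=A main=A work=B]
After op 5 (checkout): HEAD=feat@A [feat=A main=A work=B]
After op 6 (checkout): HEAD=main@A [feat=A main=A work=B]
After op 7 (checkout): HEAD=feat@A [feat=A main=A work=B]
After op 8 (branch): HEAD=feat@A [dev=A feat=A main=A work=B]

Answer: dev feat main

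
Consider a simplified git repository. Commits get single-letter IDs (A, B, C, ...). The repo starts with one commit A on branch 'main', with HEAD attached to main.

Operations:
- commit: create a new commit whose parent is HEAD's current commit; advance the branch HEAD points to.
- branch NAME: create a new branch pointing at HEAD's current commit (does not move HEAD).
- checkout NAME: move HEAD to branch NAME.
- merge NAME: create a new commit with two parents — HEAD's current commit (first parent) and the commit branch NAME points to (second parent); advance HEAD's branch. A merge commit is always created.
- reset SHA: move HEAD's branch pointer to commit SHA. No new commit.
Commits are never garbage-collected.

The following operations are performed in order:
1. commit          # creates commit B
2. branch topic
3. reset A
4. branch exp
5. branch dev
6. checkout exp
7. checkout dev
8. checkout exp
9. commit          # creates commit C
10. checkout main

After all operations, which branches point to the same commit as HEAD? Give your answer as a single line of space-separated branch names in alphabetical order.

Answer: dev main

Derivation:
After op 1 (commit): HEAD=main@B [main=B]
After op 2 (branch): HEAD=main@B [main=B topic=B]
After op 3 (reset): HEAD=main@A [main=A topic=B]
After op 4 (branch): HEAD=main@A [exp=A main=A topic=B]
After op 5 (branch): HEAD=main@A [dev=A exp=A main=A topic=B]
After op 6 (checkout): HEAD=exp@A [dev=A exp=A main=A topic=B]
After op 7 (checkout): HEAD=dev@A [dev=A exp=A main=A topic=B]
After op 8 (checkout): HEAD=exp@A [dev=A exp=A main=A topic=B]
After op 9 (commit): HEAD=exp@C [dev=A exp=C main=A topic=B]
After op 10 (checkout): HEAD=main@A [dev=A exp=C main=A topic=B]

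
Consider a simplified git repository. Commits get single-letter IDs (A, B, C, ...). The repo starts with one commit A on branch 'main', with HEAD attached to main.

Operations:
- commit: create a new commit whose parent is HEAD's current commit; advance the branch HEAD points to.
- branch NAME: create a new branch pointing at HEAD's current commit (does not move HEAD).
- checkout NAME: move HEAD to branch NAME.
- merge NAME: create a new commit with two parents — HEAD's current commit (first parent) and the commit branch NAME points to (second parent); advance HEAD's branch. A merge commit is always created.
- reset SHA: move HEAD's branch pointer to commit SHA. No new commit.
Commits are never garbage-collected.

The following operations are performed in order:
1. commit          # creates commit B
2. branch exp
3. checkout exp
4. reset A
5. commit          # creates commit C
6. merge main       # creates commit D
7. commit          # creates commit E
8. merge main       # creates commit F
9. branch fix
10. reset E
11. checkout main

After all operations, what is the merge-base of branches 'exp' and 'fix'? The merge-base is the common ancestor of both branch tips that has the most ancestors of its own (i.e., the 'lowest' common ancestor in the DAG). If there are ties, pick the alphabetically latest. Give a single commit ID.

Answer: E

Derivation:
After op 1 (commit): HEAD=main@B [main=B]
After op 2 (branch): HEAD=main@B [exp=B main=B]
After op 3 (checkout): HEAD=exp@B [exp=B main=B]
After op 4 (reset): HEAD=exp@A [exp=A main=B]
After op 5 (commit): HEAD=exp@C [exp=C main=B]
After op 6 (merge): HEAD=exp@D [exp=D main=B]
After op 7 (commit): HEAD=exp@E [exp=E main=B]
After op 8 (merge): HEAD=exp@F [exp=F main=B]
After op 9 (branch): HEAD=exp@F [exp=F fix=F main=B]
After op 10 (reset): HEAD=exp@E [exp=E fix=F main=B]
After op 11 (checkout): HEAD=main@B [exp=E fix=F main=B]
ancestors(exp=E): ['A', 'B', 'C', 'D', 'E']
ancestors(fix=F): ['A', 'B', 'C', 'D', 'E', 'F']
common: ['A', 'B', 'C', 'D', 'E']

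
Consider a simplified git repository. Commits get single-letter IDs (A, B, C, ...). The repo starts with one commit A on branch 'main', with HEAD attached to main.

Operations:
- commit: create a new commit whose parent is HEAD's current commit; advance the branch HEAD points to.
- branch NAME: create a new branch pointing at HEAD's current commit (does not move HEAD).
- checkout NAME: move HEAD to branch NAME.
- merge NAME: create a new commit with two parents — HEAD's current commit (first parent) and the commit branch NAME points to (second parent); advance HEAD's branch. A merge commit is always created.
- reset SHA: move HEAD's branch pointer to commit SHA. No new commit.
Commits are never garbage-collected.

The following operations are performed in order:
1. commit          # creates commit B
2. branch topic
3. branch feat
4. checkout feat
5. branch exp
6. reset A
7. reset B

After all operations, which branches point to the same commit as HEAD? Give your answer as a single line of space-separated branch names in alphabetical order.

After op 1 (commit): HEAD=main@B [main=B]
After op 2 (branch): HEAD=main@B [main=B topic=B]
After op 3 (branch): HEAD=main@B [feat=B main=B topic=B]
After op 4 (checkout): HEAD=feat@B [feat=B main=B topic=B]
After op 5 (branch): HEAD=feat@B [exp=B feat=B main=B topic=B]
After op 6 (reset): HEAD=feat@A [exp=B feat=A main=B topic=B]
After op 7 (reset): HEAD=feat@B [exp=B feat=B main=B topic=B]

Answer: exp feat main topic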